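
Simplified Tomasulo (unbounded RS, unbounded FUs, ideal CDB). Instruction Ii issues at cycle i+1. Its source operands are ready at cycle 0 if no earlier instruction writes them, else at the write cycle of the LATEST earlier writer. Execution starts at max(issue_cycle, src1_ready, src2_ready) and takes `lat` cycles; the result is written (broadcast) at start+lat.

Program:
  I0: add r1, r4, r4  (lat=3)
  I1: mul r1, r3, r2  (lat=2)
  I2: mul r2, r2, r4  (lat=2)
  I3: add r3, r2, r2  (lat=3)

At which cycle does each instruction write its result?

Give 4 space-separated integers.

Answer: 4 4 5 8

Derivation:
I0 add r1: issue@1 deps=(None,None) exec_start@1 write@4
I1 mul r1: issue@2 deps=(None,None) exec_start@2 write@4
I2 mul r2: issue@3 deps=(None,None) exec_start@3 write@5
I3 add r3: issue@4 deps=(2,2) exec_start@5 write@8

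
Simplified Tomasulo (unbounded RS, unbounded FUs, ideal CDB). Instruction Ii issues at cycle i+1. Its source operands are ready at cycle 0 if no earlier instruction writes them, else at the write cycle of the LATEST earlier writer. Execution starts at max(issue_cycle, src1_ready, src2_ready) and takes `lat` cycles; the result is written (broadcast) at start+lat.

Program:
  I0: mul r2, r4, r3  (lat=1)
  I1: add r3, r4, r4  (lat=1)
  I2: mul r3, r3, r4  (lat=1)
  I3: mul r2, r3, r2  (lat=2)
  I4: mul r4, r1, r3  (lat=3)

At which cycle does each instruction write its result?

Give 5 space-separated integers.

Answer: 2 3 4 6 8

Derivation:
I0 mul r2: issue@1 deps=(None,None) exec_start@1 write@2
I1 add r3: issue@2 deps=(None,None) exec_start@2 write@3
I2 mul r3: issue@3 deps=(1,None) exec_start@3 write@4
I3 mul r2: issue@4 deps=(2,0) exec_start@4 write@6
I4 mul r4: issue@5 deps=(None,2) exec_start@5 write@8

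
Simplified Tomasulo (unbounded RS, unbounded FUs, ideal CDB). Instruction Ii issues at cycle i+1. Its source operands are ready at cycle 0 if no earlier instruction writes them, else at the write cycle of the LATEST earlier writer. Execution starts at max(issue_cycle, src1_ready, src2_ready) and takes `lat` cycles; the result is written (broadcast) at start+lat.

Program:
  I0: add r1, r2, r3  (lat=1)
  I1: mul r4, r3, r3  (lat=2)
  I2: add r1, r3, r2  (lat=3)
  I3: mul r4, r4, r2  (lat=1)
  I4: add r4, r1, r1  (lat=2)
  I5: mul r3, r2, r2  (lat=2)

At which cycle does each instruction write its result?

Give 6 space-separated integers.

Answer: 2 4 6 5 8 8

Derivation:
I0 add r1: issue@1 deps=(None,None) exec_start@1 write@2
I1 mul r4: issue@2 deps=(None,None) exec_start@2 write@4
I2 add r1: issue@3 deps=(None,None) exec_start@3 write@6
I3 mul r4: issue@4 deps=(1,None) exec_start@4 write@5
I4 add r4: issue@5 deps=(2,2) exec_start@6 write@8
I5 mul r3: issue@6 deps=(None,None) exec_start@6 write@8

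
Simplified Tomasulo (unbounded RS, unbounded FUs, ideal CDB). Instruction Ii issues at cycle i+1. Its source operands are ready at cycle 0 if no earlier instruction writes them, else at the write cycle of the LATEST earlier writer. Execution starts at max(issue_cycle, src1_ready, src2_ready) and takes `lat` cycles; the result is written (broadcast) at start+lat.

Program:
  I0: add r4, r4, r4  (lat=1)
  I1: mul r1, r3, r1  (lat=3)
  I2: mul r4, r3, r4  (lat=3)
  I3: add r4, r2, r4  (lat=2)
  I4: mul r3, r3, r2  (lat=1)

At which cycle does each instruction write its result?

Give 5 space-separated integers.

I0 add r4: issue@1 deps=(None,None) exec_start@1 write@2
I1 mul r1: issue@2 deps=(None,None) exec_start@2 write@5
I2 mul r4: issue@3 deps=(None,0) exec_start@3 write@6
I3 add r4: issue@4 deps=(None,2) exec_start@6 write@8
I4 mul r3: issue@5 deps=(None,None) exec_start@5 write@6

Answer: 2 5 6 8 6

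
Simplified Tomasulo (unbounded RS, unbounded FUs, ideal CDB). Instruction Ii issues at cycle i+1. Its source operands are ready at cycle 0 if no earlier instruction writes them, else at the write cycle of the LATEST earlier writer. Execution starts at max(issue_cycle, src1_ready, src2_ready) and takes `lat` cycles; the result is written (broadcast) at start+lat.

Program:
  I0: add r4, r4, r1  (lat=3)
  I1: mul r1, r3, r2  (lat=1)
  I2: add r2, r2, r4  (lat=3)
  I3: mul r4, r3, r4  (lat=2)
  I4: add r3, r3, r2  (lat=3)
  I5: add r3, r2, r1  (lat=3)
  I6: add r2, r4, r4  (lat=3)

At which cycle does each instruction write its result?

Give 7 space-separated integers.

Answer: 4 3 7 6 10 10 10

Derivation:
I0 add r4: issue@1 deps=(None,None) exec_start@1 write@4
I1 mul r1: issue@2 deps=(None,None) exec_start@2 write@3
I2 add r2: issue@3 deps=(None,0) exec_start@4 write@7
I3 mul r4: issue@4 deps=(None,0) exec_start@4 write@6
I4 add r3: issue@5 deps=(None,2) exec_start@7 write@10
I5 add r3: issue@6 deps=(2,1) exec_start@7 write@10
I6 add r2: issue@7 deps=(3,3) exec_start@7 write@10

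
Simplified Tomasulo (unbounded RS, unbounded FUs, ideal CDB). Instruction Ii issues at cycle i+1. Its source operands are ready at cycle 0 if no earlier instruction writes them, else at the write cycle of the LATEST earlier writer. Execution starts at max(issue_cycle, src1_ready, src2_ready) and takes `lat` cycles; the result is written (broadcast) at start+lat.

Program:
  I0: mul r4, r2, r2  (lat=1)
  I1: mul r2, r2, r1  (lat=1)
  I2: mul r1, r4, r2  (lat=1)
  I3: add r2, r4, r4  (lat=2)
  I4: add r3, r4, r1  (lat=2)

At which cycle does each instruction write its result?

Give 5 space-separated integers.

Answer: 2 3 4 6 7

Derivation:
I0 mul r4: issue@1 deps=(None,None) exec_start@1 write@2
I1 mul r2: issue@2 deps=(None,None) exec_start@2 write@3
I2 mul r1: issue@3 deps=(0,1) exec_start@3 write@4
I3 add r2: issue@4 deps=(0,0) exec_start@4 write@6
I4 add r3: issue@5 deps=(0,2) exec_start@5 write@7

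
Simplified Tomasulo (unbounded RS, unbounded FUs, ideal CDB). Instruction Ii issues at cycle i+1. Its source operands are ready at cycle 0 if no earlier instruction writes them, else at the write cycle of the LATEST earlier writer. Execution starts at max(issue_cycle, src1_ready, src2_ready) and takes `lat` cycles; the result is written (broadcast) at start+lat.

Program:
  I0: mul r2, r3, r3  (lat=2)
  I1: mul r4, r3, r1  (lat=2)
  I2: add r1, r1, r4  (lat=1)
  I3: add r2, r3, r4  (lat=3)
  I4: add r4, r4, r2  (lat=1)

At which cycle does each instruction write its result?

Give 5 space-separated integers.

I0 mul r2: issue@1 deps=(None,None) exec_start@1 write@3
I1 mul r4: issue@2 deps=(None,None) exec_start@2 write@4
I2 add r1: issue@3 deps=(None,1) exec_start@4 write@5
I3 add r2: issue@4 deps=(None,1) exec_start@4 write@7
I4 add r4: issue@5 deps=(1,3) exec_start@7 write@8

Answer: 3 4 5 7 8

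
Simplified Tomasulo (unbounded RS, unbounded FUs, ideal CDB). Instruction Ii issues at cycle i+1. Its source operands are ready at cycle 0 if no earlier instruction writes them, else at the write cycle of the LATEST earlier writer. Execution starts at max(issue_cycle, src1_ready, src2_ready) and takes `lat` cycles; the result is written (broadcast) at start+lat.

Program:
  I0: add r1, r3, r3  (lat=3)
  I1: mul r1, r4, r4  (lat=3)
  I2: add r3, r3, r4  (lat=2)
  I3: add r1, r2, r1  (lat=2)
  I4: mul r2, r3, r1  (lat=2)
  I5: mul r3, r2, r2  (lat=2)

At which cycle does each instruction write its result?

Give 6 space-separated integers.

I0 add r1: issue@1 deps=(None,None) exec_start@1 write@4
I1 mul r1: issue@2 deps=(None,None) exec_start@2 write@5
I2 add r3: issue@3 deps=(None,None) exec_start@3 write@5
I3 add r1: issue@4 deps=(None,1) exec_start@5 write@7
I4 mul r2: issue@5 deps=(2,3) exec_start@7 write@9
I5 mul r3: issue@6 deps=(4,4) exec_start@9 write@11

Answer: 4 5 5 7 9 11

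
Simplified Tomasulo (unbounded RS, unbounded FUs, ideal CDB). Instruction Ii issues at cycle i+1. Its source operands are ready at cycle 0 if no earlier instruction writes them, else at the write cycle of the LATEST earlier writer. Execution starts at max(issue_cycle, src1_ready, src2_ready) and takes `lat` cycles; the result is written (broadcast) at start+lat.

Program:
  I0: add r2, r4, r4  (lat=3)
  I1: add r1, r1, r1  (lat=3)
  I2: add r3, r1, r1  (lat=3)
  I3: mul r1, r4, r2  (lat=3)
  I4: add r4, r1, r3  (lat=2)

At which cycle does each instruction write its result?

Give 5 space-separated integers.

Answer: 4 5 8 7 10

Derivation:
I0 add r2: issue@1 deps=(None,None) exec_start@1 write@4
I1 add r1: issue@2 deps=(None,None) exec_start@2 write@5
I2 add r3: issue@3 deps=(1,1) exec_start@5 write@8
I3 mul r1: issue@4 deps=(None,0) exec_start@4 write@7
I4 add r4: issue@5 deps=(3,2) exec_start@8 write@10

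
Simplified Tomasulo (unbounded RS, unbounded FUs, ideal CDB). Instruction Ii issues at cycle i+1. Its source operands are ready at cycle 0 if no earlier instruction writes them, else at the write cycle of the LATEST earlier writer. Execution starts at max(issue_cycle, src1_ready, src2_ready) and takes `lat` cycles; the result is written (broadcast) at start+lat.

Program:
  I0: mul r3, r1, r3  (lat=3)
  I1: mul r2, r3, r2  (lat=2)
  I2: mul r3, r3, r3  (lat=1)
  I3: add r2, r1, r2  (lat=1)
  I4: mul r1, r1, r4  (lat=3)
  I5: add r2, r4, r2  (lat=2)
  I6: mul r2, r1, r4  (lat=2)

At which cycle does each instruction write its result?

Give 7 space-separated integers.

I0 mul r3: issue@1 deps=(None,None) exec_start@1 write@4
I1 mul r2: issue@2 deps=(0,None) exec_start@4 write@6
I2 mul r3: issue@3 deps=(0,0) exec_start@4 write@5
I3 add r2: issue@4 deps=(None,1) exec_start@6 write@7
I4 mul r1: issue@5 deps=(None,None) exec_start@5 write@8
I5 add r2: issue@6 deps=(None,3) exec_start@7 write@9
I6 mul r2: issue@7 deps=(4,None) exec_start@8 write@10

Answer: 4 6 5 7 8 9 10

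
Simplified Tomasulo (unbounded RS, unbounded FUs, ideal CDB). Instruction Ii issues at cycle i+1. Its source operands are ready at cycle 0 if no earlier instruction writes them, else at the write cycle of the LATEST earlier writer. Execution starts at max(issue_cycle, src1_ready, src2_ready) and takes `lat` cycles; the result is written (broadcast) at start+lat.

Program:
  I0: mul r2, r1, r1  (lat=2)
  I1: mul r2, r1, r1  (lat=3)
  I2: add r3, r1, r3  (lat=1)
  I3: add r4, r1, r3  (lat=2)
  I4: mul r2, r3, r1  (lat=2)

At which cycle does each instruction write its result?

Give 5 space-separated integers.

I0 mul r2: issue@1 deps=(None,None) exec_start@1 write@3
I1 mul r2: issue@2 deps=(None,None) exec_start@2 write@5
I2 add r3: issue@3 deps=(None,None) exec_start@3 write@4
I3 add r4: issue@4 deps=(None,2) exec_start@4 write@6
I4 mul r2: issue@5 deps=(2,None) exec_start@5 write@7

Answer: 3 5 4 6 7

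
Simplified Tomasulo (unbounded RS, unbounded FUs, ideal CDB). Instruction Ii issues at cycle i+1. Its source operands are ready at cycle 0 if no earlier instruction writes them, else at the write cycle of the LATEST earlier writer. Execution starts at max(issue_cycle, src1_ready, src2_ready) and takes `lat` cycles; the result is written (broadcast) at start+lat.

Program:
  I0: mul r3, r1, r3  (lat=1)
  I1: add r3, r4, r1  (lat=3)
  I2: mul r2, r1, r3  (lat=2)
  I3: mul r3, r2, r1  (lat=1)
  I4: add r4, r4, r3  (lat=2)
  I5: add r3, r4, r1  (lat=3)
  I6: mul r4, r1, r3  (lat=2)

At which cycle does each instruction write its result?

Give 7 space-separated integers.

Answer: 2 5 7 8 10 13 15

Derivation:
I0 mul r3: issue@1 deps=(None,None) exec_start@1 write@2
I1 add r3: issue@2 deps=(None,None) exec_start@2 write@5
I2 mul r2: issue@3 deps=(None,1) exec_start@5 write@7
I3 mul r3: issue@4 deps=(2,None) exec_start@7 write@8
I4 add r4: issue@5 deps=(None,3) exec_start@8 write@10
I5 add r3: issue@6 deps=(4,None) exec_start@10 write@13
I6 mul r4: issue@7 deps=(None,5) exec_start@13 write@15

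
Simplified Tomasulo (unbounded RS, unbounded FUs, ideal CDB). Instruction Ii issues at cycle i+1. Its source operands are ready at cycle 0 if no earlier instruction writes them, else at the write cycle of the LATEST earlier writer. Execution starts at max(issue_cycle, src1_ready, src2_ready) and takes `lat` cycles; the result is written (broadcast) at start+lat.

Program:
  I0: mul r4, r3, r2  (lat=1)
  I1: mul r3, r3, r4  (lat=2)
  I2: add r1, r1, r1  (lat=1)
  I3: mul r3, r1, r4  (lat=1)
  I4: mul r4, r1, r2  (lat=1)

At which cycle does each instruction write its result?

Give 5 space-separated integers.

I0 mul r4: issue@1 deps=(None,None) exec_start@1 write@2
I1 mul r3: issue@2 deps=(None,0) exec_start@2 write@4
I2 add r1: issue@3 deps=(None,None) exec_start@3 write@4
I3 mul r3: issue@4 deps=(2,0) exec_start@4 write@5
I4 mul r4: issue@5 deps=(2,None) exec_start@5 write@6

Answer: 2 4 4 5 6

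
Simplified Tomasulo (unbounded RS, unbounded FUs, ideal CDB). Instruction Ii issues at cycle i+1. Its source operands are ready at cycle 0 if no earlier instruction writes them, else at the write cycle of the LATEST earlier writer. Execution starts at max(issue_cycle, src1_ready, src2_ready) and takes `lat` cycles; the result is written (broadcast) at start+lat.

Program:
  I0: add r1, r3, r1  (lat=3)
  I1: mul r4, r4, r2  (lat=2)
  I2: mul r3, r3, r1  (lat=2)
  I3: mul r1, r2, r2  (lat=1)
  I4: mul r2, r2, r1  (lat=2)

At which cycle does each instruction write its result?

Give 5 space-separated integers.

I0 add r1: issue@1 deps=(None,None) exec_start@1 write@4
I1 mul r4: issue@2 deps=(None,None) exec_start@2 write@4
I2 mul r3: issue@3 deps=(None,0) exec_start@4 write@6
I3 mul r1: issue@4 deps=(None,None) exec_start@4 write@5
I4 mul r2: issue@5 deps=(None,3) exec_start@5 write@7

Answer: 4 4 6 5 7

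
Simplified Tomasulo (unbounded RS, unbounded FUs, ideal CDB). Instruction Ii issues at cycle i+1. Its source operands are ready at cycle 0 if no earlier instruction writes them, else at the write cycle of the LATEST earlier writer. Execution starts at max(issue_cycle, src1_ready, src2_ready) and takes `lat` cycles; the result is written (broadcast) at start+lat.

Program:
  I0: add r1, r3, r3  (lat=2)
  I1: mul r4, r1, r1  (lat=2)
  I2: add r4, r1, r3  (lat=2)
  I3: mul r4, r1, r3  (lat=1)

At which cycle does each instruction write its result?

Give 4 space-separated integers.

Answer: 3 5 5 5

Derivation:
I0 add r1: issue@1 deps=(None,None) exec_start@1 write@3
I1 mul r4: issue@2 deps=(0,0) exec_start@3 write@5
I2 add r4: issue@3 deps=(0,None) exec_start@3 write@5
I3 mul r4: issue@4 deps=(0,None) exec_start@4 write@5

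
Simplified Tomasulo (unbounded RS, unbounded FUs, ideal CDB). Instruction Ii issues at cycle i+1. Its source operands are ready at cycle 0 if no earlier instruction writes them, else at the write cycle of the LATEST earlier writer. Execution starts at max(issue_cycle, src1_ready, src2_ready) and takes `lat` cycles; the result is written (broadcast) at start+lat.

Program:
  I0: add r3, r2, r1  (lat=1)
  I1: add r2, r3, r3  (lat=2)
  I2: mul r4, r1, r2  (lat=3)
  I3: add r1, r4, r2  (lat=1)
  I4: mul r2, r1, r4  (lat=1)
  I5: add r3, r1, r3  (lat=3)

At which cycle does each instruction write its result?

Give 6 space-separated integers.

I0 add r3: issue@1 deps=(None,None) exec_start@1 write@2
I1 add r2: issue@2 deps=(0,0) exec_start@2 write@4
I2 mul r4: issue@3 deps=(None,1) exec_start@4 write@7
I3 add r1: issue@4 deps=(2,1) exec_start@7 write@8
I4 mul r2: issue@5 deps=(3,2) exec_start@8 write@9
I5 add r3: issue@6 deps=(3,0) exec_start@8 write@11

Answer: 2 4 7 8 9 11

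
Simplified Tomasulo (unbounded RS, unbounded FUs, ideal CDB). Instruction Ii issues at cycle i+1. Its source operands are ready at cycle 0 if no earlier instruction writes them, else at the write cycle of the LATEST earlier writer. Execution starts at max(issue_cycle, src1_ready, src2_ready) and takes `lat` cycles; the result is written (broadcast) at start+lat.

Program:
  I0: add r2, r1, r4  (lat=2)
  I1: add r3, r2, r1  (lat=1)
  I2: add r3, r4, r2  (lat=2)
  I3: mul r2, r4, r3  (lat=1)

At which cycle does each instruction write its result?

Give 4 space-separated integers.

I0 add r2: issue@1 deps=(None,None) exec_start@1 write@3
I1 add r3: issue@2 deps=(0,None) exec_start@3 write@4
I2 add r3: issue@3 deps=(None,0) exec_start@3 write@5
I3 mul r2: issue@4 deps=(None,2) exec_start@5 write@6

Answer: 3 4 5 6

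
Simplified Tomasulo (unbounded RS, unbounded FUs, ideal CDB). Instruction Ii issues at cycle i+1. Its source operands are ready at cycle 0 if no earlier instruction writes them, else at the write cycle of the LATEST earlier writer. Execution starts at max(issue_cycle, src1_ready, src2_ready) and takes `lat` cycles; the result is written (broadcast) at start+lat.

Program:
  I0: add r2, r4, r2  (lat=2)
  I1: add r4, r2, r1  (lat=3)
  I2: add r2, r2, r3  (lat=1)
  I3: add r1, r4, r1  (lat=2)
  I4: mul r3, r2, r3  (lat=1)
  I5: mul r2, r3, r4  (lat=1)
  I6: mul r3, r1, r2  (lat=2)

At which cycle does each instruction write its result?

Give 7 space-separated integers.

I0 add r2: issue@1 deps=(None,None) exec_start@1 write@3
I1 add r4: issue@2 deps=(0,None) exec_start@3 write@6
I2 add r2: issue@3 deps=(0,None) exec_start@3 write@4
I3 add r1: issue@4 deps=(1,None) exec_start@6 write@8
I4 mul r3: issue@5 deps=(2,None) exec_start@5 write@6
I5 mul r2: issue@6 deps=(4,1) exec_start@6 write@7
I6 mul r3: issue@7 deps=(3,5) exec_start@8 write@10

Answer: 3 6 4 8 6 7 10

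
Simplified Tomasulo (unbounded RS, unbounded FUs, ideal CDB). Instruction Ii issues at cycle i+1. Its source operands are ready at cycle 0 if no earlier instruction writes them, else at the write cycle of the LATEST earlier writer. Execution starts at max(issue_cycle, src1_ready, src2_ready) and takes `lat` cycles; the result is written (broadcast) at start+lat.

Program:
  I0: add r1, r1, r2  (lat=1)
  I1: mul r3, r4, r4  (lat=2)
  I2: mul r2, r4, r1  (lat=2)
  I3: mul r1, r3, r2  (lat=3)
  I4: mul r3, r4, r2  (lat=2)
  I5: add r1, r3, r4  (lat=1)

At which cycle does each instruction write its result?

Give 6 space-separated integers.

I0 add r1: issue@1 deps=(None,None) exec_start@1 write@2
I1 mul r3: issue@2 deps=(None,None) exec_start@2 write@4
I2 mul r2: issue@3 deps=(None,0) exec_start@3 write@5
I3 mul r1: issue@4 deps=(1,2) exec_start@5 write@8
I4 mul r3: issue@5 deps=(None,2) exec_start@5 write@7
I5 add r1: issue@6 deps=(4,None) exec_start@7 write@8

Answer: 2 4 5 8 7 8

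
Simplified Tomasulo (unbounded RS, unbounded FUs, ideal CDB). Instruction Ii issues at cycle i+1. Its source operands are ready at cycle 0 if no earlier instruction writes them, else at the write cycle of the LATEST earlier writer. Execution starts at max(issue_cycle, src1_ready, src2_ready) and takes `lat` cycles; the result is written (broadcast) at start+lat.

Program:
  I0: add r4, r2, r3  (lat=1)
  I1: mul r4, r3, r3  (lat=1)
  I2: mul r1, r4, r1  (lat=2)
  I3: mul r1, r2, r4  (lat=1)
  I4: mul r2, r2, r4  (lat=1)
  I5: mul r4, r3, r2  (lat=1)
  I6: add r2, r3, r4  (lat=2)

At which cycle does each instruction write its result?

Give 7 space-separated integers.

I0 add r4: issue@1 deps=(None,None) exec_start@1 write@2
I1 mul r4: issue@2 deps=(None,None) exec_start@2 write@3
I2 mul r1: issue@3 deps=(1,None) exec_start@3 write@5
I3 mul r1: issue@4 deps=(None,1) exec_start@4 write@5
I4 mul r2: issue@5 deps=(None,1) exec_start@5 write@6
I5 mul r4: issue@6 deps=(None,4) exec_start@6 write@7
I6 add r2: issue@7 deps=(None,5) exec_start@7 write@9

Answer: 2 3 5 5 6 7 9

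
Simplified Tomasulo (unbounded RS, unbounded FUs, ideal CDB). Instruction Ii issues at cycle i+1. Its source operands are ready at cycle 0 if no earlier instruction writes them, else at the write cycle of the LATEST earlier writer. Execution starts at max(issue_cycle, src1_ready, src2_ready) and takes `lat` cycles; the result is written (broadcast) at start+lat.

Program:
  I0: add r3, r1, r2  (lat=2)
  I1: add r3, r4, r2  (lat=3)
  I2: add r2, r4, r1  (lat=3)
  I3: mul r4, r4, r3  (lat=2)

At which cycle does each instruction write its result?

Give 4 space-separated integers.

I0 add r3: issue@1 deps=(None,None) exec_start@1 write@3
I1 add r3: issue@2 deps=(None,None) exec_start@2 write@5
I2 add r2: issue@3 deps=(None,None) exec_start@3 write@6
I3 mul r4: issue@4 deps=(None,1) exec_start@5 write@7

Answer: 3 5 6 7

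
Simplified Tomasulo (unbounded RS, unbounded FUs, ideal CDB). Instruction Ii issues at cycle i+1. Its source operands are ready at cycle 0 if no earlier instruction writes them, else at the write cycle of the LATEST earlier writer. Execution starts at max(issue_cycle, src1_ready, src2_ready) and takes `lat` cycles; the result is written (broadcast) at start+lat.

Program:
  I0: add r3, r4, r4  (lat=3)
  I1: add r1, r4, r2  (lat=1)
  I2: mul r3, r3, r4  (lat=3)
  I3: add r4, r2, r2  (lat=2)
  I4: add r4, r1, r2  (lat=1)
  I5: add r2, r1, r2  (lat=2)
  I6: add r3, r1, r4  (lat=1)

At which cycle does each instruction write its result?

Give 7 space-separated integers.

Answer: 4 3 7 6 6 8 8

Derivation:
I0 add r3: issue@1 deps=(None,None) exec_start@1 write@4
I1 add r1: issue@2 deps=(None,None) exec_start@2 write@3
I2 mul r3: issue@3 deps=(0,None) exec_start@4 write@7
I3 add r4: issue@4 deps=(None,None) exec_start@4 write@6
I4 add r4: issue@5 deps=(1,None) exec_start@5 write@6
I5 add r2: issue@6 deps=(1,None) exec_start@6 write@8
I6 add r3: issue@7 deps=(1,4) exec_start@7 write@8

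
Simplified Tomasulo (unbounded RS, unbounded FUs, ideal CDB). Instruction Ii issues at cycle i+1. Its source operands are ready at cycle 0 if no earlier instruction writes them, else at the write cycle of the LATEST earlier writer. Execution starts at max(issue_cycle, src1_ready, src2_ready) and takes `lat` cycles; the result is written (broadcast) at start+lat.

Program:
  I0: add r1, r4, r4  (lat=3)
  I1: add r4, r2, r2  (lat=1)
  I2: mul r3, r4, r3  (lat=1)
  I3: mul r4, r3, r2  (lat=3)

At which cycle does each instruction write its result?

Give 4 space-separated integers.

I0 add r1: issue@1 deps=(None,None) exec_start@1 write@4
I1 add r4: issue@2 deps=(None,None) exec_start@2 write@3
I2 mul r3: issue@3 deps=(1,None) exec_start@3 write@4
I3 mul r4: issue@4 deps=(2,None) exec_start@4 write@7

Answer: 4 3 4 7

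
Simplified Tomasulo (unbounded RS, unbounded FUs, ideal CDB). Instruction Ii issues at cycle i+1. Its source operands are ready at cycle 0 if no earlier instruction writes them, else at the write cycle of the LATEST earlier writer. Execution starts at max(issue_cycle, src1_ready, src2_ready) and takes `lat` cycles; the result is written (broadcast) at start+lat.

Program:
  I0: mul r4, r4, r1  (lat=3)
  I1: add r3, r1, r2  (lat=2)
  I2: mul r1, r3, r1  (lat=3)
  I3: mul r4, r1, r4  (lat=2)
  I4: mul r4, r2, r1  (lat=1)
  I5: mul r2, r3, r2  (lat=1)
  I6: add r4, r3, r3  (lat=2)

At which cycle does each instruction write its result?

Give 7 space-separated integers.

I0 mul r4: issue@1 deps=(None,None) exec_start@1 write@4
I1 add r3: issue@2 deps=(None,None) exec_start@2 write@4
I2 mul r1: issue@3 deps=(1,None) exec_start@4 write@7
I3 mul r4: issue@4 deps=(2,0) exec_start@7 write@9
I4 mul r4: issue@5 deps=(None,2) exec_start@7 write@8
I5 mul r2: issue@6 deps=(1,None) exec_start@6 write@7
I6 add r4: issue@7 deps=(1,1) exec_start@7 write@9

Answer: 4 4 7 9 8 7 9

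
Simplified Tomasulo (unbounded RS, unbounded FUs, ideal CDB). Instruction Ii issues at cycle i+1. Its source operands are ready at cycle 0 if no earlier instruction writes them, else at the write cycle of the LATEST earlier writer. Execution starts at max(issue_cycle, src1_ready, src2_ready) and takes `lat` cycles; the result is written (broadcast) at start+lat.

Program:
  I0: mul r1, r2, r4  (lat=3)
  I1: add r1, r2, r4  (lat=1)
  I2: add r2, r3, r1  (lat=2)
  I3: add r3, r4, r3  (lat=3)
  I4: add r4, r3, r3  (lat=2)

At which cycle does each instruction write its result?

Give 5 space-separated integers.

Answer: 4 3 5 7 9

Derivation:
I0 mul r1: issue@1 deps=(None,None) exec_start@1 write@4
I1 add r1: issue@2 deps=(None,None) exec_start@2 write@3
I2 add r2: issue@3 deps=(None,1) exec_start@3 write@5
I3 add r3: issue@4 deps=(None,None) exec_start@4 write@7
I4 add r4: issue@5 deps=(3,3) exec_start@7 write@9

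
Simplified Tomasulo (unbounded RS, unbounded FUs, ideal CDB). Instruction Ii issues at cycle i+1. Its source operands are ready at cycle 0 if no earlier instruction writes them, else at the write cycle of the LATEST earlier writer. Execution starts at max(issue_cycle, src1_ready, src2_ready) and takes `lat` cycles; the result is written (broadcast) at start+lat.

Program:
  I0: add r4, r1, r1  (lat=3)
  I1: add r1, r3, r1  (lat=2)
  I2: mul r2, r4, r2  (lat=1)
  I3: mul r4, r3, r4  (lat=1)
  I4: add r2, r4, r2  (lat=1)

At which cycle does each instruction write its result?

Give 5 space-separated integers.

I0 add r4: issue@1 deps=(None,None) exec_start@1 write@4
I1 add r1: issue@2 deps=(None,None) exec_start@2 write@4
I2 mul r2: issue@3 deps=(0,None) exec_start@4 write@5
I3 mul r4: issue@4 deps=(None,0) exec_start@4 write@5
I4 add r2: issue@5 deps=(3,2) exec_start@5 write@6

Answer: 4 4 5 5 6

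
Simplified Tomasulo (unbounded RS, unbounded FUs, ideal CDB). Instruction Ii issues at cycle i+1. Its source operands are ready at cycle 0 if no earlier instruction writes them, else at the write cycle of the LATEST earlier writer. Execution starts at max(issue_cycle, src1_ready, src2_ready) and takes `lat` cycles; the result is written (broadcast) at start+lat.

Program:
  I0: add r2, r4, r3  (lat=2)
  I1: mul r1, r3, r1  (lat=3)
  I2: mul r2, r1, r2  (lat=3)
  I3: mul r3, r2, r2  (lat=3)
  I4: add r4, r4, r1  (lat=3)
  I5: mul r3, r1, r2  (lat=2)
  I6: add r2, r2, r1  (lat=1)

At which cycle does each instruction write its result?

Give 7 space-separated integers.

I0 add r2: issue@1 deps=(None,None) exec_start@1 write@3
I1 mul r1: issue@2 deps=(None,None) exec_start@2 write@5
I2 mul r2: issue@3 deps=(1,0) exec_start@5 write@8
I3 mul r3: issue@4 deps=(2,2) exec_start@8 write@11
I4 add r4: issue@5 deps=(None,1) exec_start@5 write@8
I5 mul r3: issue@6 deps=(1,2) exec_start@8 write@10
I6 add r2: issue@7 deps=(2,1) exec_start@8 write@9

Answer: 3 5 8 11 8 10 9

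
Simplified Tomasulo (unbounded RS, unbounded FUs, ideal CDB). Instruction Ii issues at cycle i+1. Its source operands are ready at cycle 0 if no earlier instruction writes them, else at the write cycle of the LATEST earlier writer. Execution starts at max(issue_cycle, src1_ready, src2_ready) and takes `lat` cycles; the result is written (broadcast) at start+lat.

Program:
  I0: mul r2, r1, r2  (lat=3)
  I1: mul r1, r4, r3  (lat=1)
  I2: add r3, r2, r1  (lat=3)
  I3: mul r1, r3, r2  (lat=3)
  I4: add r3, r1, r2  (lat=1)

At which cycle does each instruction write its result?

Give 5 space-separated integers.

Answer: 4 3 7 10 11

Derivation:
I0 mul r2: issue@1 deps=(None,None) exec_start@1 write@4
I1 mul r1: issue@2 deps=(None,None) exec_start@2 write@3
I2 add r3: issue@3 deps=(0,1) exec_start@4 write@7
I3 mul r1: issue@4 deps=(2,0) exec_start@7 write@10
I4 add r3: issue@5 deps=(3,0) exec_start@10 write@11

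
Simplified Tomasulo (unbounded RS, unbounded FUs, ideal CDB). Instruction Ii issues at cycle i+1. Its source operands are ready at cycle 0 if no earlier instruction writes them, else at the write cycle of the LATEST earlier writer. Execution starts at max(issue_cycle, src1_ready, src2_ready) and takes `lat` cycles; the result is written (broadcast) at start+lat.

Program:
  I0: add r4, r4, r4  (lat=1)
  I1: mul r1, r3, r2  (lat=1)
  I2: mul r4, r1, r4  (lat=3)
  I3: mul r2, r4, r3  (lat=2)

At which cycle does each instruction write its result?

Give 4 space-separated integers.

I0 add r4: issue@1 deps=(None,None) exec_start@1 write@2
I1 mul r1: issue@2 deps=(None,None) exec_start@2 write@3
I2 mul r4: issue@3 deps=(1,0) exec_start@3 write@6
I3 mul r2: issue@4 deps=(2,None) exec_start@6 write@8

Answer: 2 3 6 8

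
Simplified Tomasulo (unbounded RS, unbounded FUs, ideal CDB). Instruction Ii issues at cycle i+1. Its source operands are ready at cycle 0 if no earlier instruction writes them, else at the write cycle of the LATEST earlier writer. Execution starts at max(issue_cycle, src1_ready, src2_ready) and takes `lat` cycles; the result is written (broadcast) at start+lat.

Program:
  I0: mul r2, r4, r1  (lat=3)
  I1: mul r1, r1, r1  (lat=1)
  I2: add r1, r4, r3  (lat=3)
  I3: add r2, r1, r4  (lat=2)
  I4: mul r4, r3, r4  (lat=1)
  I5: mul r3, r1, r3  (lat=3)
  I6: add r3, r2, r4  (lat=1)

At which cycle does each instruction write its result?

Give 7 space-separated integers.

I0 mul r2: issue@1 deps=(None,None) exec_start@1 write@4
I1 mul r1: issue@2 deps=(None,None) exec_start@2 write@3
I2 add r1: issue@3 deps=(None,None) exec_start@3 write@6
I3 add r2: issue@4 deps=(2,None) exec_start@6 write@8
I4 mul r4: issue@5 deps=(None,None) exec_start@5 write@6
I5 mul r3: issue@6 deps=(2,None) exec_start@6 write@9
I6 add r3: issue@7 deps=(3,4) exec_start@8 write@9

Answer: 4 3 6 8 6 9 9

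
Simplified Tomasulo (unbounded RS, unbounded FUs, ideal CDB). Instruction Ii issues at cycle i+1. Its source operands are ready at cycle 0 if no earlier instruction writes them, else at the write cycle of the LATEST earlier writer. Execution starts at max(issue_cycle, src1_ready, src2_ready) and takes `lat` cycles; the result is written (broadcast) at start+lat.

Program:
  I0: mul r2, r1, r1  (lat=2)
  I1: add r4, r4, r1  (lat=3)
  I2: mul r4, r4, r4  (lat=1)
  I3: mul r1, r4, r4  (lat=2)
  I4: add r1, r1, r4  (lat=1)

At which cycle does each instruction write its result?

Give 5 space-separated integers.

Answer: 3 5 6 8 9

Derivation:
I0 mul r2: issue@1 deps=(None,None) exec_start@1 write@3
I1 add r4: issue@2 deps=(None,None) exec_start@2 write@5
I2 mul r4: issue@3 deps=(1,1) exec_start@5 write@6
I3 mul r1: issue@4 deps=(2,2) exec_start@6 write@8
I4 add r1: issue@5 deps=(3,2) exec_start@8 write@9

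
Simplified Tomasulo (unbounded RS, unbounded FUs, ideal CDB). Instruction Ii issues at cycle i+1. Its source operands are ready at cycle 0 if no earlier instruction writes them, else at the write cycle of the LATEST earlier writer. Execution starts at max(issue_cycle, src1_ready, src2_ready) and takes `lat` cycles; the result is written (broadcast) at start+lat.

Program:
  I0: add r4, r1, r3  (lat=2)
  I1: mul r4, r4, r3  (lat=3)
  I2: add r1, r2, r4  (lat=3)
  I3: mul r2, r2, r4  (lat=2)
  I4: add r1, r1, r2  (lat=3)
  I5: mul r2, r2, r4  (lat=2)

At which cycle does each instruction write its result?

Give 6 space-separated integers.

Answer: 3 6 9 8 12 10

Derivation:
I0 add r4: issue@1 deps=(None,None) exec_start@1 write@3
I1 mul r4: issue@2 deps=(0,None) exec_start@3 write@6
I2 add r1: issue@3 deps=(None,1) exec_start@6 write@9
I3 mul r2: issue@4 deps=(None,1) exec_start@6 write@8
I4 add r1: issue@5 deps=(2,3) exec_start@9 write@12
I5 mul r2: issue@6 deps=(3,1) exec_start@8 write@10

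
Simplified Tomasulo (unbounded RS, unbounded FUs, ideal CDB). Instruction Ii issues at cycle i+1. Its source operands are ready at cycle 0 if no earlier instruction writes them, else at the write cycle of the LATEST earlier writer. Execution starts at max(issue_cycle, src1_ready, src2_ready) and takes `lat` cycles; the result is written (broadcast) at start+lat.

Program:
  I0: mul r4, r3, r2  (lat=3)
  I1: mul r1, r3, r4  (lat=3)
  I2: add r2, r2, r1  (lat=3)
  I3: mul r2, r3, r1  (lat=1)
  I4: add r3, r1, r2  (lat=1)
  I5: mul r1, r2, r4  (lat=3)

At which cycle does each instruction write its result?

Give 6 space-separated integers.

Answer: 4 7 10 8 9 11

Derivation:
I0 mul r4: issue@1 deps=(None,None) exec_start@1 write@4
I1 mul r1: issue@2 deps=(None,0) exec_start@4 write@7
I2 add r2: issue@3 deps=(None,1) exec_start@7 write@10
I3 mul r2: issue@4 deps=(None,1) exec_start@7 write@8
I4 add r3: issue@5 deps=(1,3) exec_start@8 write@9
I5 mul r1: issue@6 deps=(3,0) exec_start@8 write@11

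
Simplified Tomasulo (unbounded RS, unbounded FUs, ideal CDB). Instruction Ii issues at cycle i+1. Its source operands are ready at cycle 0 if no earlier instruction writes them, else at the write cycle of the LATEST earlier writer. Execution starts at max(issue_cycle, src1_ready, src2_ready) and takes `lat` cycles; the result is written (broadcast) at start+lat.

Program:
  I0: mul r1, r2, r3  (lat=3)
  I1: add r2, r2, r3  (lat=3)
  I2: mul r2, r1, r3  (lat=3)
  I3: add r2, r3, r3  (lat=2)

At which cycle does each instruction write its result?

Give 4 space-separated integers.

I0 mul r1: issue@1 deps=(None,None) exec_start@1 write@4
I1 add r2: issue@2 deps=(None,None) exec_start@2 write@5
I2 mul r2: issue@3 deps=(0,None) exec_start@4 write@7
I3 add r2: issue@4 deps=(None,None) exec_start@4 write@6

Answer: 4 5 7 6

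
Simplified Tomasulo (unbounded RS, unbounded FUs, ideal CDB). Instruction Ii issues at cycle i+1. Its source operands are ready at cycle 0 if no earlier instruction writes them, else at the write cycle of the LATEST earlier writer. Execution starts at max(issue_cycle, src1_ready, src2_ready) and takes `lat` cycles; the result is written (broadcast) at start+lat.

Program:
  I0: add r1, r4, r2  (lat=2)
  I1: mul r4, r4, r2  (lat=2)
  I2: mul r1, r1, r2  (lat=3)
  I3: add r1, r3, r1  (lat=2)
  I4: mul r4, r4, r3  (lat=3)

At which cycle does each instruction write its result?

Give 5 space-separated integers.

Answer: 3 4 6 8 8

Derivation:
I0 add r1: issue@1 deps=(None,None) exec_start@1 write@3
I1 mul r4: issue@2 deps=(None,None) exec_start@2 write@4
I2 mul r1: issue@3 deps=(0,None) exec_start@3 write@6
I3 add r1: issue@4 deps=(None,2) exec_start@6 write@8
I4 mul r4: issue@5 deps=(1,None) exec_start@5 write@8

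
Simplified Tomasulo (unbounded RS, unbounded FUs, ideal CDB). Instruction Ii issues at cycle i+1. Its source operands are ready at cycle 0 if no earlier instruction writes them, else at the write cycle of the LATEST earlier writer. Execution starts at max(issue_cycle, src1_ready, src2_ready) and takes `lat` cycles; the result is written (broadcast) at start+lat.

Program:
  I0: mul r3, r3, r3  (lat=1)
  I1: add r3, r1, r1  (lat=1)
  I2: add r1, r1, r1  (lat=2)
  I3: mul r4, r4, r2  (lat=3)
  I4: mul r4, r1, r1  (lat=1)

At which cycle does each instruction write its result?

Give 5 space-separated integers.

I0 mul r3: issue@1 deps=(None,None) exec_start@1 write@2
I1 add r3: issue@2 deps=(None,None) exec_start@2 write@3
I2 add r1: issue@3 deps=(None,None) exec_start@3 write@5
I3 mul r4: issue@4 deps=(None,None) exec_start@4 write@7
I4 mul r4: issue@5 deps=(2,2) exec_start@5 write@6

Answer: 2 3 5 7 6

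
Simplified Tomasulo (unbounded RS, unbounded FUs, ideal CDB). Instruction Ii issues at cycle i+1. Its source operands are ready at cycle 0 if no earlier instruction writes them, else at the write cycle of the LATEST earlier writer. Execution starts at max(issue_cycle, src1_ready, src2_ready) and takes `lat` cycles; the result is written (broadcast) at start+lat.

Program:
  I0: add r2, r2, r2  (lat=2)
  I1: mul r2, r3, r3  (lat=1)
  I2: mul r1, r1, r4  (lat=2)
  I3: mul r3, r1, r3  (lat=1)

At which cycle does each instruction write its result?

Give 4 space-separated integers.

I0 add r2: issue@1 deps=(None,None) exec_start@1 write@3
I1 mul r2: issue@2 deps=(None,None) exec_start@2 write@3
I2 mul r1: issue@3 deps=(None,None) exec_start@3 write@5
I3 mul r3: issue@4 deps=(2,None) exec_start@5 write@6

Answer: 3 3 5 6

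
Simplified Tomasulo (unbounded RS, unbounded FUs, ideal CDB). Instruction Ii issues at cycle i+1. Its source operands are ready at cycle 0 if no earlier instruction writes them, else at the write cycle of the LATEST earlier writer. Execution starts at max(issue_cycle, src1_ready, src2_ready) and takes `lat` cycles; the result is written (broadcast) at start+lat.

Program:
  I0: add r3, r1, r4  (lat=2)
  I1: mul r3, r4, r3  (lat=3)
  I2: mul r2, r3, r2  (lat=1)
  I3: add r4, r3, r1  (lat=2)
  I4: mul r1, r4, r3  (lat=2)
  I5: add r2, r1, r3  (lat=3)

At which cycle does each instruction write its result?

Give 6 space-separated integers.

Answer: 3 6 7 8 10 13

Derivation:
I0 add r3: issue@1 deps=(None,None) exec_start@1 write@3
I1 mul r3: issue@2 deps=(None,0) exec_start@3 write@6
I2 mul r2: issue@3 deps=(1,None) exec_start@6 write@7
I3 add r4: issue@4 deps=(1,None) exec_start@6 write@8
I4 mul r1: issue@5 deps=(3,1) exec_start@8 write@10
I5 add r2: issue@6 deps=(4,1) exec_start@10 write@13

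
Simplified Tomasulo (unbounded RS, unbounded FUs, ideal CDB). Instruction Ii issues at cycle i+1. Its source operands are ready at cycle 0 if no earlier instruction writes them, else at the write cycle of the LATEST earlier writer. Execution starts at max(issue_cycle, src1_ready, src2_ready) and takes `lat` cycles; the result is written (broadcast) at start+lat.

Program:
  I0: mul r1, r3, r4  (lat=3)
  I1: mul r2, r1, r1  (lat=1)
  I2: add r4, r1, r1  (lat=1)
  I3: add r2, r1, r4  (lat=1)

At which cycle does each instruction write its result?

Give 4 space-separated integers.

I0 mul r1: issue@1 deps=(None,None) exec_start@1 write@4
I1 mul r2: issue@2 deps=(0,0) exec_start@4 write@5
I2 add r4: issue@3 deps=(0,0) exec_start@4 write@5
I3 add r2: issue@4 deps=(0,2) exec_start@5 write@6

Answer: 4 5 5 6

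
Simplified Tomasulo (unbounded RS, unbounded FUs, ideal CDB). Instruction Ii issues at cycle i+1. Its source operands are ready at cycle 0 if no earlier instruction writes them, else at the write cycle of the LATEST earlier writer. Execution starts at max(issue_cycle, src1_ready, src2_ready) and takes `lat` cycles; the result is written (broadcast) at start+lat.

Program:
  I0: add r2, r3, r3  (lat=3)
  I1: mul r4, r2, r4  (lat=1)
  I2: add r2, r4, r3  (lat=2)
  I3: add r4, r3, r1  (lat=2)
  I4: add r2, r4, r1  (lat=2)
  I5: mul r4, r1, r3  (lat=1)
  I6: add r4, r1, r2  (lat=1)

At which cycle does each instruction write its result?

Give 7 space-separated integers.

Answer: 4 5 7 6 8 7 9

Derivation:
I0 add r2: issue@1 deps=(None,None) exec_start@1 write@4
I1 mul r4: issue@2 deps=(0,None) exec_start@4 write@5
I2 add r2: issue@3 deps=(1,None) exec_start@5 write@7
I3 add r4: issue@4 deps=(None,None) exec_start@4 write@6
I4 add r2: issue@5 deps=(3,None) exec_start@6 write@8
I5 mul r4: issue@6 deps=(None,None) exec_start@6 write@7
I6 add r4: issue@7 deps=(None,4) exec_start@8 write@9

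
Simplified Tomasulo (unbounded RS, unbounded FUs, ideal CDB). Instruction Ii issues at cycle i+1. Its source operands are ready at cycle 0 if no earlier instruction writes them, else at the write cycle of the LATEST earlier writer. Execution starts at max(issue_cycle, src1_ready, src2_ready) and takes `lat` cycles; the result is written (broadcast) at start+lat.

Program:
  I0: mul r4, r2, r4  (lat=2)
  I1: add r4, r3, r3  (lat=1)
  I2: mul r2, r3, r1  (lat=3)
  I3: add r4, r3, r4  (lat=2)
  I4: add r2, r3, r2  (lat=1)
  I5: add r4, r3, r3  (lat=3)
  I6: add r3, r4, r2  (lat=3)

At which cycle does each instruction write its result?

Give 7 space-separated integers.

I0 mul r4: issue@1 deps=(None,None) exec_start@1 write@3
I1 add r4: issue@2 deps=(None,None) exec_start@2 write@3
I2 mul r2: issue@3 deps=(None,None) exec_start@3 write@6
I3 add r4: issue@4 deps=(None,1) exec_start@4 write@6
I4 add r2: issue@5 deps=(None,2) exec_start@6 write@7
I5 add r4: issue@6 deps=(None,None) exec_start@6 write@9
I6 add r3: issue@7 deps=(5,4) exec_start@9 write@12

Answer: 3 3 6 6 7 9 12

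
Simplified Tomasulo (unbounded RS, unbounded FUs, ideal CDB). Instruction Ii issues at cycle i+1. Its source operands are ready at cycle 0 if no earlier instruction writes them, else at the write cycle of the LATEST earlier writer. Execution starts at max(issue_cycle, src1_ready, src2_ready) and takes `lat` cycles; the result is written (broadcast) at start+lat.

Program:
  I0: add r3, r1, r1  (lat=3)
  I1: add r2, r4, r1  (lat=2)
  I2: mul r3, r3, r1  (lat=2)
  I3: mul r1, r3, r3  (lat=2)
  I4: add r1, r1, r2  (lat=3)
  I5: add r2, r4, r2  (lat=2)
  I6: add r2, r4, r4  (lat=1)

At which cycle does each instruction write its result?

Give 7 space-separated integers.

Answer: 4 4 6 8 11 8 8

Derivation:
I0 add r3: issue@1 deps=(None,None) exec_start@1 write@4
I1 add r2: issue@2 deps=(None,None) exec_start@2 write@4
I2 mul r3: issue@3 deps=(0,None) exec_start@4 write@6
I3 mul r1: issue@4 deps=(2,2) exec_start@6 write@8
I4 add r1: issue@5 deps=(3,1) exec_start@8 write@11
I5 add r2: issue@6 deps=(None,1) exec_start@6 write@8
I6 add r2: issue@7 deps=(None,None) exec_start@7 write@8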